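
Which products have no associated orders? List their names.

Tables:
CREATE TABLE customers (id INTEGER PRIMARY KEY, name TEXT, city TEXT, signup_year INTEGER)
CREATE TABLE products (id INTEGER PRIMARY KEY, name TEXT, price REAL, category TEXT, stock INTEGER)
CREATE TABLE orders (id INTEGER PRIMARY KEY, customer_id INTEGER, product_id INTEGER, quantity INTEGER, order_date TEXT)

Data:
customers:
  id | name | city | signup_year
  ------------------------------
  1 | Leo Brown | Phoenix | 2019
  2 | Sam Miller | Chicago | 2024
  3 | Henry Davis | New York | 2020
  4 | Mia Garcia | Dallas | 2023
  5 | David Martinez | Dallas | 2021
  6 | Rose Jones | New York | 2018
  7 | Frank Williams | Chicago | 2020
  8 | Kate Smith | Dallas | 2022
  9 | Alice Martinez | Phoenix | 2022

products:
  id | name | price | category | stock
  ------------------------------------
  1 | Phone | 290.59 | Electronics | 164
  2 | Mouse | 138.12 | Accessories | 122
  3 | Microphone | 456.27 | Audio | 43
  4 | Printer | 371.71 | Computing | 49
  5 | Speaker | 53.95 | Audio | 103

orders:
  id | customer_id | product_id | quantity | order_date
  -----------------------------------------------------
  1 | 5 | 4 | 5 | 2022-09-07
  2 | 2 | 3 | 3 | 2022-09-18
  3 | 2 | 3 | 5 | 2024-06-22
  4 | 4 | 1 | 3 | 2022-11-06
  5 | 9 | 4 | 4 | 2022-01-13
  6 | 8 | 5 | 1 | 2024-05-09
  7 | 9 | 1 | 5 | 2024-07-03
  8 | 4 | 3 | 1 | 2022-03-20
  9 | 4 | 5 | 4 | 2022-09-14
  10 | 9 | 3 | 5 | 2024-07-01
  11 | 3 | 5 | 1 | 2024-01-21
SELECT p.name FROM products p LEFT JOIN orders c ON c.product_id = p.id WHERE c.id IS NULL

Execution result:
Mouse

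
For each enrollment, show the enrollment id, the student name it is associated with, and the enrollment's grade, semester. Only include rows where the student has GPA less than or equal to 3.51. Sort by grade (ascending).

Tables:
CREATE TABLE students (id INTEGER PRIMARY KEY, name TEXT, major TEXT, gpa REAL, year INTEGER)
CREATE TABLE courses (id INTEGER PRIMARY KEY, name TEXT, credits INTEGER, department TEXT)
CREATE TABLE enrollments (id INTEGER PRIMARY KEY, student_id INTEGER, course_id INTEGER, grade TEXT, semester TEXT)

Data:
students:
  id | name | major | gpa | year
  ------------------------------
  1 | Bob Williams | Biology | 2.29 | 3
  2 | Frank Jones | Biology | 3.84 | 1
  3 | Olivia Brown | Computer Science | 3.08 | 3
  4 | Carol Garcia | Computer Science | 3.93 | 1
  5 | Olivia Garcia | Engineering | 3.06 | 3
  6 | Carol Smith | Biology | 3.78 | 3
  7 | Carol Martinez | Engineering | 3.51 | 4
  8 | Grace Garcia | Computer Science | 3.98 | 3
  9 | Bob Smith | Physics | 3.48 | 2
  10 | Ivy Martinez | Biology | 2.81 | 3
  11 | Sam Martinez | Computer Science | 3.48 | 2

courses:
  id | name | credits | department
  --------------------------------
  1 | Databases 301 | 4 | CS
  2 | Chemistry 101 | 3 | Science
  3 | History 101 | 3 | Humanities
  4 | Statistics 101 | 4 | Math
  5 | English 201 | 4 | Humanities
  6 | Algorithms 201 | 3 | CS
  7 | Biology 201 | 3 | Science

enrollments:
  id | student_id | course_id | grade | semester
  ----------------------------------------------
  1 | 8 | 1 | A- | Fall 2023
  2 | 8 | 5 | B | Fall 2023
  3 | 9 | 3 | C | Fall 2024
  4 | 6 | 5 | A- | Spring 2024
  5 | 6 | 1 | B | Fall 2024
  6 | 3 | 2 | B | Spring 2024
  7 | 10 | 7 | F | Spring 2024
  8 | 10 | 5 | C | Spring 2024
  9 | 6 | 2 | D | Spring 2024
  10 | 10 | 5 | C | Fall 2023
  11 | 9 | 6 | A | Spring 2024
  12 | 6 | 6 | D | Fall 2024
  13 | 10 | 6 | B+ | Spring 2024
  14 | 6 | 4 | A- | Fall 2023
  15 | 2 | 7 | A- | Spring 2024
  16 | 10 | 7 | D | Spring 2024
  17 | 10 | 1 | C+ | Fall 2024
SELECT c.id, p.name AS student, c.grade, c.semester FROM enrollments c JOIN students p ON c.student_id = p.id WHERE p.gpa <= 3.51 ORDER BY c.grade ASC

Execution result:
id | student | grade | semester
11 | Bob Smith | A | Spring 2024
6 | Olivia Brown | B | Spring 2024
13 | Ivy Martinez | B+ | Spring 2024
3 | Bob Smith | C | Fall 2024
8 | Ivy Martinez | C | Spring 2024
10 | Ivy Martinez | C | Fall 2023
17 | Ivy Martinez | C+ | Fall 2024
16 | Ivy Martinez | D | Spring 2024
7 | Ivy Martinez | F | Spring 2024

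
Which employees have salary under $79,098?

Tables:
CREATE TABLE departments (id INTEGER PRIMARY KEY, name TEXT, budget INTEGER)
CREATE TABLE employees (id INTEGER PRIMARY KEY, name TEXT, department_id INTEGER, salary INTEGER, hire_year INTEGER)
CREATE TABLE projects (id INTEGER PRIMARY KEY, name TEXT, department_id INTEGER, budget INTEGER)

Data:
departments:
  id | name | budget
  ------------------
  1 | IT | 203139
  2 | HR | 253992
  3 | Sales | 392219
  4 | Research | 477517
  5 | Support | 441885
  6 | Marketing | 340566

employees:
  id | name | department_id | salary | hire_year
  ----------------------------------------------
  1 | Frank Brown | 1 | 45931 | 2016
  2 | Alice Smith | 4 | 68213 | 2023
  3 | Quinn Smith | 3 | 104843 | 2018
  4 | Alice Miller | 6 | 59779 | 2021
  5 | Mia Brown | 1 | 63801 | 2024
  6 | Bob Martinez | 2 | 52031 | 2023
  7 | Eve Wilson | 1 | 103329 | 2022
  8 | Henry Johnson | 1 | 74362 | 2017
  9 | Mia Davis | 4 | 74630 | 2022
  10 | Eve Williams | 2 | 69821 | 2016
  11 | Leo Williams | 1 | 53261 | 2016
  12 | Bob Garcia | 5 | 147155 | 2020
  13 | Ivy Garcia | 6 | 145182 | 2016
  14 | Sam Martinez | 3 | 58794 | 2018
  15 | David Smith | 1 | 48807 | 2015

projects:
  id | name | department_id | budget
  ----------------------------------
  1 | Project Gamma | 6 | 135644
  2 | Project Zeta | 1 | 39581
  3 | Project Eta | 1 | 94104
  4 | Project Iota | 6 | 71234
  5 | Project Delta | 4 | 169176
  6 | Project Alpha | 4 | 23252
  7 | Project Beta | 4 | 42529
SELECT name, salary FROM employees WHERE salary < 79098

Execution result:
name | salary
Frank Brown | 45931
Alice Smith | 68213
Alice Miller | 59779
Mia Brown | 63801
Bob Martinez | 52031
Henry Johnson | 74362
Mia Davis | 74630
Eve Williams | 69821
Leo Williams | 53261
Sam Martinez | 58794
David Smith | 48807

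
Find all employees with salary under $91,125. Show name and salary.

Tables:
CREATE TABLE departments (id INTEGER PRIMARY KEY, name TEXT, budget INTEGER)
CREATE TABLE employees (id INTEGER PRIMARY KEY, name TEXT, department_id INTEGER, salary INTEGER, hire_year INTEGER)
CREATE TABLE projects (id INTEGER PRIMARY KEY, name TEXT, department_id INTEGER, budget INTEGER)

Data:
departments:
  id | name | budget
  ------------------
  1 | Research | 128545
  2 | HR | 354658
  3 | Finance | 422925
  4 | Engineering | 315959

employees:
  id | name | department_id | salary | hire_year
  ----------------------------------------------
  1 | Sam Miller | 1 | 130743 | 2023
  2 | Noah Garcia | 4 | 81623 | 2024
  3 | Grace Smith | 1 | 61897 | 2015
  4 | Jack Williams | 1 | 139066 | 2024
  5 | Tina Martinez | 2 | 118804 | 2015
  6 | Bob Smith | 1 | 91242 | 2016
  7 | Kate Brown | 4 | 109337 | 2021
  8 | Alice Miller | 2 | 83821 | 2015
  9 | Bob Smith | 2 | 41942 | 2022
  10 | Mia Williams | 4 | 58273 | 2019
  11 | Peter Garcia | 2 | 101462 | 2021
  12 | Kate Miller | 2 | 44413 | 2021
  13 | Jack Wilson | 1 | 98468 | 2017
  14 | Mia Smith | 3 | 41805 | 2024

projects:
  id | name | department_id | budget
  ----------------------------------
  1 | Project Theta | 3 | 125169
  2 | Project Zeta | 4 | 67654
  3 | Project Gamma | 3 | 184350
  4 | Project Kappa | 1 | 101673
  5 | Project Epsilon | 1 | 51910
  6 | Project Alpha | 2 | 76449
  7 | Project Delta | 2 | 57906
SELECT name, salary FROM employees WHERE salary < 91125

Execution result:
name | salary
Noah Garcia | 81623
Grace Smith | 61897
Alice Miller | 83821
Bob Smith | 41942
Mia Williams | 58273
Kate Miller | 44413
Mia Smith | 41805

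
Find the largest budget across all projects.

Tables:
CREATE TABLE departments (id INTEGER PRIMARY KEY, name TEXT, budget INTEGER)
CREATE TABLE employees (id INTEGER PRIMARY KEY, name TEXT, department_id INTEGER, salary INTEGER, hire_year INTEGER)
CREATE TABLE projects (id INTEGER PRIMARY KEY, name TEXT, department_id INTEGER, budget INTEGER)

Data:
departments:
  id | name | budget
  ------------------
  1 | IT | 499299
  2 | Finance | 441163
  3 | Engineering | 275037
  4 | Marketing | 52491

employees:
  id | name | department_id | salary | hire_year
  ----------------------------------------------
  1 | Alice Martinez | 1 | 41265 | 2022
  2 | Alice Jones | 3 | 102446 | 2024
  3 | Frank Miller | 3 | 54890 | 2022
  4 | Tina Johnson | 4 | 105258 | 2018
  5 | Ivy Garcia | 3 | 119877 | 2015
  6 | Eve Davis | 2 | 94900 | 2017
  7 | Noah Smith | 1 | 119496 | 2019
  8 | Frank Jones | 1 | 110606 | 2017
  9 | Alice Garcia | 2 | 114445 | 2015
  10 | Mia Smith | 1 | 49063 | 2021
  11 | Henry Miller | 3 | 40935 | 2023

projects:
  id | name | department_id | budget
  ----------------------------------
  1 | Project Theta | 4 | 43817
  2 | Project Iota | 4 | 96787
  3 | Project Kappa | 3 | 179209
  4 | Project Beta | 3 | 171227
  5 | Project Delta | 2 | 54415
SELECT MAX(budget) FROM projects

Execution result:
179209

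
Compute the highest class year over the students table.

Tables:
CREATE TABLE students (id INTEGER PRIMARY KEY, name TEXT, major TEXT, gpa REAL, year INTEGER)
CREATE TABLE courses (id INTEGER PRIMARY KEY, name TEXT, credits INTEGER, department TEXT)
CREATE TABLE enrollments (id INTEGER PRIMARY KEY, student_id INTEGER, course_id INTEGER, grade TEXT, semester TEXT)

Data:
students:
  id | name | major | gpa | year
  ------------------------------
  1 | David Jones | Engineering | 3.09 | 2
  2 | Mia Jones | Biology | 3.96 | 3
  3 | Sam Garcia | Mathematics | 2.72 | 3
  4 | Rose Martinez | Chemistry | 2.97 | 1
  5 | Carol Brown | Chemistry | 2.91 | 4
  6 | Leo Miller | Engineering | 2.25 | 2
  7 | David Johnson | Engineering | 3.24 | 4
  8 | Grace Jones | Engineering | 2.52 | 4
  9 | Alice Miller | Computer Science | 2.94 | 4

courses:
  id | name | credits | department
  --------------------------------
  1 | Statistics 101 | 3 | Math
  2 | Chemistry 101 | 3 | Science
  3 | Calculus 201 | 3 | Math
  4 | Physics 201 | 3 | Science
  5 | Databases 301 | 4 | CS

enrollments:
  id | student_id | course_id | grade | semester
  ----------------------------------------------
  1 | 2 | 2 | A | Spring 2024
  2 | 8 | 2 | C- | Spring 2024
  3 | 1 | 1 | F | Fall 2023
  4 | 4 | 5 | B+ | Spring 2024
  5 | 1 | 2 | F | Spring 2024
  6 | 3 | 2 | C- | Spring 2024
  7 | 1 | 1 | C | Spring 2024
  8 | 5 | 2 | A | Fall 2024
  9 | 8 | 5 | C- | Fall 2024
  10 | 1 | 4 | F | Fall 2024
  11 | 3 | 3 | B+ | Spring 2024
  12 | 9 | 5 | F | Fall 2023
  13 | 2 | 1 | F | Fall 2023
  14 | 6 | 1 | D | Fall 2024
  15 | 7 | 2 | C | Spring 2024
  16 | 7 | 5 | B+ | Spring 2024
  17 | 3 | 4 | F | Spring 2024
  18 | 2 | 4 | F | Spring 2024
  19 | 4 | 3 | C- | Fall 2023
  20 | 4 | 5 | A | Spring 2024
SELECT MAX(year) FROM students

Execution result:
4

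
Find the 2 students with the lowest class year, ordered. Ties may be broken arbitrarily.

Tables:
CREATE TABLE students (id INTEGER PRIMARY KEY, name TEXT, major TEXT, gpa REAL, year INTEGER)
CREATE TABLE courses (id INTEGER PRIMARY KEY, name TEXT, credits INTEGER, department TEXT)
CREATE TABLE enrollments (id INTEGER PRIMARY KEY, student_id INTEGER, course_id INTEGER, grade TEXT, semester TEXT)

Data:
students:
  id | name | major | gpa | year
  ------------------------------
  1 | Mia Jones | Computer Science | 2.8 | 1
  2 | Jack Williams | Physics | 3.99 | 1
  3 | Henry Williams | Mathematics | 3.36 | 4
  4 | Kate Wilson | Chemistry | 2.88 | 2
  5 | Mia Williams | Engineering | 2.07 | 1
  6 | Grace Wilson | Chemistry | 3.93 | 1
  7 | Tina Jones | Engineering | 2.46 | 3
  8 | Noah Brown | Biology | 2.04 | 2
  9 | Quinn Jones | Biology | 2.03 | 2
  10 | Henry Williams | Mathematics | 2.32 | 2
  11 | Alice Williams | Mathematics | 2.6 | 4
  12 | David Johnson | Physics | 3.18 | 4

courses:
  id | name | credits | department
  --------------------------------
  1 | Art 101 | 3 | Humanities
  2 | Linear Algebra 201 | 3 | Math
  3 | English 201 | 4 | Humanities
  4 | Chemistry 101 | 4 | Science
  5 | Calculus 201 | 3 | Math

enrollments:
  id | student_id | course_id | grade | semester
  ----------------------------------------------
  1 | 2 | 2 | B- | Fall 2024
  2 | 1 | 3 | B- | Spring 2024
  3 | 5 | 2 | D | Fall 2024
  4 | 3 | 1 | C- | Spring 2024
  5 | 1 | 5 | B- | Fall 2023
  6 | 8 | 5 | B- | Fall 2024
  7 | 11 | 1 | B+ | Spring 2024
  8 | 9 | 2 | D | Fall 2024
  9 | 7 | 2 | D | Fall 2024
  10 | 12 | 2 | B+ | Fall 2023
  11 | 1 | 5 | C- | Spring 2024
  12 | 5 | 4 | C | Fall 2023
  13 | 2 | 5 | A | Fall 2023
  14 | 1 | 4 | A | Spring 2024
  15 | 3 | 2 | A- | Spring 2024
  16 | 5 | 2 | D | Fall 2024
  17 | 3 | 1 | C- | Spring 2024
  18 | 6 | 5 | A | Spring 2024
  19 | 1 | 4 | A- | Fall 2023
SELECT name, year FROM students ORDER BY year ASC LIMIT 2

Execution result:
name | year
Mia Jones | 1
Jack Williams | 1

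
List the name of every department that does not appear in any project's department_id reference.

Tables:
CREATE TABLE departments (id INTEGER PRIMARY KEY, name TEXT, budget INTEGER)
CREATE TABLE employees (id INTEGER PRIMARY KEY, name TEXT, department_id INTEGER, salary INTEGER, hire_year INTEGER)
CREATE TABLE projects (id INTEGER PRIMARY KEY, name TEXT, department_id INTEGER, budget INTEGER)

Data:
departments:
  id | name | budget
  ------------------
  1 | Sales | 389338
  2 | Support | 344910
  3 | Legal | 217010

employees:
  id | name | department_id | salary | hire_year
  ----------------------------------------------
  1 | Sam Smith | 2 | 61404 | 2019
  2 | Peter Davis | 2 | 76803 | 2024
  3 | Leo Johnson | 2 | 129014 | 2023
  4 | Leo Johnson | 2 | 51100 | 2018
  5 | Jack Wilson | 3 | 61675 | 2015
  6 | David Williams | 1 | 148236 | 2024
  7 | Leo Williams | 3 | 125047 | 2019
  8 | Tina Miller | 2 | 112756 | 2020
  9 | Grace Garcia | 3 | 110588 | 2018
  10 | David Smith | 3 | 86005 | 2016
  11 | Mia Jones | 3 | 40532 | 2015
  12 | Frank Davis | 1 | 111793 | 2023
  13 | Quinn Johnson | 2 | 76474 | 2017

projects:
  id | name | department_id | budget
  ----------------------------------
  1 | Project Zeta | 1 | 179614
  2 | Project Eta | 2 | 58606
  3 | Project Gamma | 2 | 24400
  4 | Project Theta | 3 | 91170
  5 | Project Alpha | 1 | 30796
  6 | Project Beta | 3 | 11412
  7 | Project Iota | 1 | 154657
SELECT p.name FROM departments p LEFT JOIN projects c ON c.department_id = p.id WHERE c.id IS NULL

Execution result:
(no rows)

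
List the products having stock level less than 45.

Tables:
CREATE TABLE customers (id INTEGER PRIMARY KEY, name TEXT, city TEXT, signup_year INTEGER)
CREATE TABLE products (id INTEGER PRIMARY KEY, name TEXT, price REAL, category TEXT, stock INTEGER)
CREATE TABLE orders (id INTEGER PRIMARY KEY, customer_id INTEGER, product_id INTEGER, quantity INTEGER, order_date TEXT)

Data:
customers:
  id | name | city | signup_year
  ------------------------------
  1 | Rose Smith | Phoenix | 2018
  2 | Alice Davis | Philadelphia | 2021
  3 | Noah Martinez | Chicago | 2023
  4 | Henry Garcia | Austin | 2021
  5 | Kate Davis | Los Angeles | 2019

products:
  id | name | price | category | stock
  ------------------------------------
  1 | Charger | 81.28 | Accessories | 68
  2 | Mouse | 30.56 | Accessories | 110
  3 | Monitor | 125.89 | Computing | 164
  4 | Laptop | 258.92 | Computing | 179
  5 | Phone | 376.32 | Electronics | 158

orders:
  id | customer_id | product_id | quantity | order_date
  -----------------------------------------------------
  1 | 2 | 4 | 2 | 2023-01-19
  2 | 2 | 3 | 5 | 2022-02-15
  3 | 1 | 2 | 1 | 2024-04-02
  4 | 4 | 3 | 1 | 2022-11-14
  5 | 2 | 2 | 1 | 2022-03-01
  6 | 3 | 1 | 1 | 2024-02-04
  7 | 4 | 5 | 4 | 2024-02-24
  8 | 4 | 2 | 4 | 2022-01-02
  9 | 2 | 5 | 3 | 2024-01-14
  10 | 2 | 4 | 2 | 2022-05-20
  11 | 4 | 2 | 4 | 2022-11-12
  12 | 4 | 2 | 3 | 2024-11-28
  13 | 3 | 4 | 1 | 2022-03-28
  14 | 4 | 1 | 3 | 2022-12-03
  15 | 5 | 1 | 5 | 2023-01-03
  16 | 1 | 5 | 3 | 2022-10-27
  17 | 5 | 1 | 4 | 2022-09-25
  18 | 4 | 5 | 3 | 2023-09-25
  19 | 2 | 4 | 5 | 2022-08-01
SELECT name, stock FROM products WHERE stock < 45

Execution result:
(no rows)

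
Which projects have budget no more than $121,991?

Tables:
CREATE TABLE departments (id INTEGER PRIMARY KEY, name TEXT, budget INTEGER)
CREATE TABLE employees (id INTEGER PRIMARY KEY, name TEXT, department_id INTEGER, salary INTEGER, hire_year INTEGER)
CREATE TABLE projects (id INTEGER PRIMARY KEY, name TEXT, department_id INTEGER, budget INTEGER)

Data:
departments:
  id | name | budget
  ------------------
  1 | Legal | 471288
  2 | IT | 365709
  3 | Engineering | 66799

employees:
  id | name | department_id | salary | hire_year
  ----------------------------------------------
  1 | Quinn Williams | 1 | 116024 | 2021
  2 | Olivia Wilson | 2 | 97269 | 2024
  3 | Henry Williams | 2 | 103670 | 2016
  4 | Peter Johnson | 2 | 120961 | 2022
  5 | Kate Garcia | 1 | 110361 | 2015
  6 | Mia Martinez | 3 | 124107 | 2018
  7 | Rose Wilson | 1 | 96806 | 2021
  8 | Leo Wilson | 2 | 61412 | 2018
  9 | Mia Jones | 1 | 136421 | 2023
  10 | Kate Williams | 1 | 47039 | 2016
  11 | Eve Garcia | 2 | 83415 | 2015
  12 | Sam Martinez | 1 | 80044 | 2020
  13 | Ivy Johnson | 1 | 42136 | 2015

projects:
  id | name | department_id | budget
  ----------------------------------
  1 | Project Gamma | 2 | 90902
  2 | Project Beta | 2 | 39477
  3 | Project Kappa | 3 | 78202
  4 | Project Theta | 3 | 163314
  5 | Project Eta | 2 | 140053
SELECT name, budget FROM projects WHERE budget <= 121991

Execution result:
name | budget
Project Gamma | 90902
Project Beta | 39477
Project Kappa | 78202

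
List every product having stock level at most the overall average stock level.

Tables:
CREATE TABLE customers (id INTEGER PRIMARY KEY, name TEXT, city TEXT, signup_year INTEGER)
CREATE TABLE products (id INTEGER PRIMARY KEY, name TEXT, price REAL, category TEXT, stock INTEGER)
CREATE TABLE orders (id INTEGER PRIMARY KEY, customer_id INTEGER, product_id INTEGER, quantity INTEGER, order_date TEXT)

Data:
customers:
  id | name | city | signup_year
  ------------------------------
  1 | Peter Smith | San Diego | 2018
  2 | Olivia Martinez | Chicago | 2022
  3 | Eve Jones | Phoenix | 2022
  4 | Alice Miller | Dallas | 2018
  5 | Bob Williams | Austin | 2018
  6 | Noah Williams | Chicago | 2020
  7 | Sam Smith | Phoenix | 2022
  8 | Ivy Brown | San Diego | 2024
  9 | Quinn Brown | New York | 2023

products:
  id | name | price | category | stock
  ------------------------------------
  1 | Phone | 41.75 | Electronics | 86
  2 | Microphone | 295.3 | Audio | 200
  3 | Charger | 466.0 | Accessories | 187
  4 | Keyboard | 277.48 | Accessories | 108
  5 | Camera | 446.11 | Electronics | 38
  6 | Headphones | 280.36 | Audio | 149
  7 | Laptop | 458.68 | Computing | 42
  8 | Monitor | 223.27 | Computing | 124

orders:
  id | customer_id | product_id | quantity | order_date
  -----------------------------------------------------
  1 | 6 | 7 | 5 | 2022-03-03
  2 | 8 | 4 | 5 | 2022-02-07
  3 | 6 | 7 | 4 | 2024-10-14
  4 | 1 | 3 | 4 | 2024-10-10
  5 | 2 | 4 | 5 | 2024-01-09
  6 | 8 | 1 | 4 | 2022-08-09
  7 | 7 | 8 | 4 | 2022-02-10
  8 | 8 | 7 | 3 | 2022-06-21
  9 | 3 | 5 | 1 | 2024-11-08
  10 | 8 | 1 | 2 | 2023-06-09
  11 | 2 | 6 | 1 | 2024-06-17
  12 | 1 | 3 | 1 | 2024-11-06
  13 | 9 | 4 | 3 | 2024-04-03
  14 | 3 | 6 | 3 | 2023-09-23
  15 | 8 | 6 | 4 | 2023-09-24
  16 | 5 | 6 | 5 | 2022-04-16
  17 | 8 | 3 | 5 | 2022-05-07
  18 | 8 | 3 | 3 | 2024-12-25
SELECT name, stock FROM products WHERE stock <= (SELECT AVG(stock) FROM products)

Execution result:
name | stock
Phone | 86
Keyboard | 108
Camera | 38
Laptop | 42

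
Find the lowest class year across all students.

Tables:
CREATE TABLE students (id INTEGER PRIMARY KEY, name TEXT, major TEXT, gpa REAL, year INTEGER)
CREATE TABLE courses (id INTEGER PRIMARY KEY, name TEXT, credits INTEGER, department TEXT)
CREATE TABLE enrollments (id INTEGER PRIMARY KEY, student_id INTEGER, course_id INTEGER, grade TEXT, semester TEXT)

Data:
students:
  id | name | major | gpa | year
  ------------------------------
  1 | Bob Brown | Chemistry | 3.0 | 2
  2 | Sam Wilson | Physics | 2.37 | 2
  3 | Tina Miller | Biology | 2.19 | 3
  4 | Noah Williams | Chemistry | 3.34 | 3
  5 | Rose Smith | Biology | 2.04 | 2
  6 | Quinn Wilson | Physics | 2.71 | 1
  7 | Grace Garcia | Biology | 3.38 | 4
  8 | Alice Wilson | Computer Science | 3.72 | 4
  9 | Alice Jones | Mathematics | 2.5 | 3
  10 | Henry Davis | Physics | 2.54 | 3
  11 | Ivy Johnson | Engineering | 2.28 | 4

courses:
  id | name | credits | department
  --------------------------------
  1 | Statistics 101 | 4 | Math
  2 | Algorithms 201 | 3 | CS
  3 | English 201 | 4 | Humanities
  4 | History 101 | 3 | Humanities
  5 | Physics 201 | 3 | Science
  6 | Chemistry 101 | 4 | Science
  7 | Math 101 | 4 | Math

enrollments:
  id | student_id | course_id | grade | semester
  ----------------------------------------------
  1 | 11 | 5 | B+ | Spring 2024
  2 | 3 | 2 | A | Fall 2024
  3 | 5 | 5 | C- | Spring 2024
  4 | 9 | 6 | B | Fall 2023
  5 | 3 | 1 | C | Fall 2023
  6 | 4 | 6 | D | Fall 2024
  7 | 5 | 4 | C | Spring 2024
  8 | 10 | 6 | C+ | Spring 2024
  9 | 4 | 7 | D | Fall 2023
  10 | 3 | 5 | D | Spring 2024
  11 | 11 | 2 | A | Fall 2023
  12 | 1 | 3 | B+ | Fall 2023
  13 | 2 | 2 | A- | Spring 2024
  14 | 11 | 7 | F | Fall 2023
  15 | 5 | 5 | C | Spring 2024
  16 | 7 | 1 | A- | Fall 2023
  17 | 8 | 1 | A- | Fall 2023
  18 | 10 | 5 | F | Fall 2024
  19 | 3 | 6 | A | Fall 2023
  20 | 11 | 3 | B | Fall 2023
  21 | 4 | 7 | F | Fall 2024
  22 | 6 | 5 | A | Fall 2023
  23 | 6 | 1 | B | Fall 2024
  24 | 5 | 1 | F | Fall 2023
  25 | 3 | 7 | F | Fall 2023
SELECT MIN(year) FROM students

Execution result:
1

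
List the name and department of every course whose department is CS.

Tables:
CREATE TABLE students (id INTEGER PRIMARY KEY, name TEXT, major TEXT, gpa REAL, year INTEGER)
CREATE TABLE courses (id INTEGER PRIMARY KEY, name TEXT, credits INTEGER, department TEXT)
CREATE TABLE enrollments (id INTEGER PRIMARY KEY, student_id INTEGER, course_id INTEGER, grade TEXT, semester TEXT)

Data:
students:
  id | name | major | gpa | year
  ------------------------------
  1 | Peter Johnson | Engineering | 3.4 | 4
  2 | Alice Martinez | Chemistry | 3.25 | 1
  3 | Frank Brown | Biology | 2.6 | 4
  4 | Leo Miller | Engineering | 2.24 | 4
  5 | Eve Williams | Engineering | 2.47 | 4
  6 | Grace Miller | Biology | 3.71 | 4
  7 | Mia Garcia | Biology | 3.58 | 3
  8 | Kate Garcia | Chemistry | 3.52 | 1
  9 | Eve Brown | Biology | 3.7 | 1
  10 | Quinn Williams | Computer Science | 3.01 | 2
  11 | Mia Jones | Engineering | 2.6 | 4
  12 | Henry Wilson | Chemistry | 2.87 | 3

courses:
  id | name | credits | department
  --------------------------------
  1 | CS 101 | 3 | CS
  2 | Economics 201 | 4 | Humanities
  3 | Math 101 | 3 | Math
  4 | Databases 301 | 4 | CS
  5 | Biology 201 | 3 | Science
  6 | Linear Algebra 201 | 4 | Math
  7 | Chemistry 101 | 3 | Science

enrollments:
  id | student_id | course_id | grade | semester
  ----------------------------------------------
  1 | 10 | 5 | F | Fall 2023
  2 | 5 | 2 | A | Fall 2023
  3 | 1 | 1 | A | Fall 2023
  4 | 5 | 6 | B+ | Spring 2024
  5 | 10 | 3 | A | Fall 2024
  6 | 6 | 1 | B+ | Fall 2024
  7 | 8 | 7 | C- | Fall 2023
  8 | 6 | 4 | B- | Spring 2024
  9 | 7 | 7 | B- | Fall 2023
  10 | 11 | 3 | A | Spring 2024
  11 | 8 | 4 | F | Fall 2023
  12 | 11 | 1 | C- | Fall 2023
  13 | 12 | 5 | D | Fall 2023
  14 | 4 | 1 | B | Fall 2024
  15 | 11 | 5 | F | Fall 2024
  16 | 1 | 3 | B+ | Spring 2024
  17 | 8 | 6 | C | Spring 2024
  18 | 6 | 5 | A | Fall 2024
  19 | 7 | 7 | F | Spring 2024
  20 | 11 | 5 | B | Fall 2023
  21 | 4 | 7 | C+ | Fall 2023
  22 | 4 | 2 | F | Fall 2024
SELECT name, department FROM courses WHERE department = 'CS'

Execution result:
name | department
CS 101 | CS
Databases 301 | CS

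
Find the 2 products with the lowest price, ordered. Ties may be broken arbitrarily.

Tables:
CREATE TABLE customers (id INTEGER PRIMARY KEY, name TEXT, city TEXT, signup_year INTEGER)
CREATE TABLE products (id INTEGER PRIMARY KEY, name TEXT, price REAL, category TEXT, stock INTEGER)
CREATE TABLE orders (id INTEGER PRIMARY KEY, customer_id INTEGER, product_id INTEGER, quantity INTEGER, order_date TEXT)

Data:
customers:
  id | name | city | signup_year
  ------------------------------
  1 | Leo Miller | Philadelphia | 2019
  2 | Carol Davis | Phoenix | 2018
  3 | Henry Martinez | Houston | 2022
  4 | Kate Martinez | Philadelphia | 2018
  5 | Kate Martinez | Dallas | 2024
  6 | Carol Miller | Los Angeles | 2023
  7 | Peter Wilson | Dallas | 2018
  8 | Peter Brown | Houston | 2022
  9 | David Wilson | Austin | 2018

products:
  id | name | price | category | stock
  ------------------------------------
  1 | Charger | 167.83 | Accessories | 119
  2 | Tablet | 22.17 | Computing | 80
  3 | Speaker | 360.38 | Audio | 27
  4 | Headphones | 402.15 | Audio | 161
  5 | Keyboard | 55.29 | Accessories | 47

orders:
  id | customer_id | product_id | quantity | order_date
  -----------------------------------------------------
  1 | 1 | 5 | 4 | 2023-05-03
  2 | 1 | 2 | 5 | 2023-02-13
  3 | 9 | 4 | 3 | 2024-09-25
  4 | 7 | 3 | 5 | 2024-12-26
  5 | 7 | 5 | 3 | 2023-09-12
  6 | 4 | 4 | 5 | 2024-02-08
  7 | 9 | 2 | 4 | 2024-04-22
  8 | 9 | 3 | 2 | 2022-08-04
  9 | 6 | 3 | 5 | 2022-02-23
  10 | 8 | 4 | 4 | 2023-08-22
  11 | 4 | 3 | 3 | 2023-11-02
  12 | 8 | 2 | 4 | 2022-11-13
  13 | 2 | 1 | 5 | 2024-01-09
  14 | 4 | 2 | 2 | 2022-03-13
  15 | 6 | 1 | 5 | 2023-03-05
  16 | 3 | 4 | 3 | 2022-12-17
SELECT name, price FROM products ORDER BY price ASC LIMIT 2

Execution result:
name | price
Tablet | 22.17
Keyboard | 55.29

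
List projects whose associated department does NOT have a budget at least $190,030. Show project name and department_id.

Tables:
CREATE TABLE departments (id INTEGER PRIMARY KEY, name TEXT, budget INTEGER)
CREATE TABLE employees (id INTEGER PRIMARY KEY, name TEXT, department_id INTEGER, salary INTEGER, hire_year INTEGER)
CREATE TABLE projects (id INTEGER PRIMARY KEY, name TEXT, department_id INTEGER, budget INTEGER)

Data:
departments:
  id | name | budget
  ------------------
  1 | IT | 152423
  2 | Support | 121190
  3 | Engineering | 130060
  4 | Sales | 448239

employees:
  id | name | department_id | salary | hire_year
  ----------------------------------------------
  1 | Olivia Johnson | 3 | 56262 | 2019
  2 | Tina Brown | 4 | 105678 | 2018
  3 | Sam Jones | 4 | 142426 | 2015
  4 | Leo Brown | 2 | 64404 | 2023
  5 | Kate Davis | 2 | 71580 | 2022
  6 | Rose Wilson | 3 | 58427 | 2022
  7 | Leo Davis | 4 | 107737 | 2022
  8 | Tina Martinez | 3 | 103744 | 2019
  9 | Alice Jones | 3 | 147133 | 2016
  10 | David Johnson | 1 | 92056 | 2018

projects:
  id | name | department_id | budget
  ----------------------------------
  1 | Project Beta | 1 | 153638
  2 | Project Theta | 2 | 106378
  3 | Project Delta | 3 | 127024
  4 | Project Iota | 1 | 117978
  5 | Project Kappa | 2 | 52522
SELECT name, department_id FROM projects WHERE department_id NOT IN (SELECT id FROM departments WHERE budget >= 190030)

Execution result:
name | department_id
Project Beta | 1
Project Theta | 2
Project Delta | 3
Project Iota | 1
Project Kappa | 2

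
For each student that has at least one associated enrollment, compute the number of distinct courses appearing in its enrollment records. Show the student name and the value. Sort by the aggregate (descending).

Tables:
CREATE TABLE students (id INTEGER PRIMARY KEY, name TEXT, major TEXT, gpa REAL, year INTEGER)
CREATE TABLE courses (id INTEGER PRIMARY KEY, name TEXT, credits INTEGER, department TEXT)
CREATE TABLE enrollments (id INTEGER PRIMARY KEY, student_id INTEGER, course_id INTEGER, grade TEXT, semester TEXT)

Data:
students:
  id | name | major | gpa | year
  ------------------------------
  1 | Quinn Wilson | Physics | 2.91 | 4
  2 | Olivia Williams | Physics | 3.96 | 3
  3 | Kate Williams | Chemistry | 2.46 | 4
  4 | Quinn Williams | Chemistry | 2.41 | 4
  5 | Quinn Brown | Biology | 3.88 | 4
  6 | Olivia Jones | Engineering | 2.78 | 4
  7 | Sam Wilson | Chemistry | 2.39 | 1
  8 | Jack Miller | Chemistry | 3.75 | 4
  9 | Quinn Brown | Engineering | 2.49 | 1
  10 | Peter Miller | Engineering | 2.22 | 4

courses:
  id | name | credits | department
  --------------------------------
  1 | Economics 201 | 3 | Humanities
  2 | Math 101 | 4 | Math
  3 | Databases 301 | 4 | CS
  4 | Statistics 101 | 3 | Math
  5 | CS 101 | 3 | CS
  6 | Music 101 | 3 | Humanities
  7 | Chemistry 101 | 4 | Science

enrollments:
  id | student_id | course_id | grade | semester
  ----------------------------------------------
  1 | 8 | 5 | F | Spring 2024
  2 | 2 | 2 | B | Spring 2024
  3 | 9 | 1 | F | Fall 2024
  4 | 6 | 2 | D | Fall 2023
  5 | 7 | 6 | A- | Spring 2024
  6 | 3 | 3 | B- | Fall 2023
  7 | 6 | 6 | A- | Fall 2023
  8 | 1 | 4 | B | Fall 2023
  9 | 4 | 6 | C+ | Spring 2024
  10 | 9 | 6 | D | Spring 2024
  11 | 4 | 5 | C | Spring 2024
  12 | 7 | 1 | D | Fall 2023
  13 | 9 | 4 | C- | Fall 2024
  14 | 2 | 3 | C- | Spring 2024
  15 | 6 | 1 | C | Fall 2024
SELECT p.name, COUNT(DISTINCT c.course_id) AS distinct_course_count FROM enrollments c JOIN students p ON c.student_id = p.id GROUP BY p.id, p.name ORDER BY distinct_course_count DESC

Execution result:
name | distinct_course_count
Olivia Jones | 3
Quinn Brown | 3
Olivia Williams | 2
Quinn Williams | 2
Sam Wilson | 2
Quinn Wilson | 1
Kate Williams | 1
Jack Miller | 1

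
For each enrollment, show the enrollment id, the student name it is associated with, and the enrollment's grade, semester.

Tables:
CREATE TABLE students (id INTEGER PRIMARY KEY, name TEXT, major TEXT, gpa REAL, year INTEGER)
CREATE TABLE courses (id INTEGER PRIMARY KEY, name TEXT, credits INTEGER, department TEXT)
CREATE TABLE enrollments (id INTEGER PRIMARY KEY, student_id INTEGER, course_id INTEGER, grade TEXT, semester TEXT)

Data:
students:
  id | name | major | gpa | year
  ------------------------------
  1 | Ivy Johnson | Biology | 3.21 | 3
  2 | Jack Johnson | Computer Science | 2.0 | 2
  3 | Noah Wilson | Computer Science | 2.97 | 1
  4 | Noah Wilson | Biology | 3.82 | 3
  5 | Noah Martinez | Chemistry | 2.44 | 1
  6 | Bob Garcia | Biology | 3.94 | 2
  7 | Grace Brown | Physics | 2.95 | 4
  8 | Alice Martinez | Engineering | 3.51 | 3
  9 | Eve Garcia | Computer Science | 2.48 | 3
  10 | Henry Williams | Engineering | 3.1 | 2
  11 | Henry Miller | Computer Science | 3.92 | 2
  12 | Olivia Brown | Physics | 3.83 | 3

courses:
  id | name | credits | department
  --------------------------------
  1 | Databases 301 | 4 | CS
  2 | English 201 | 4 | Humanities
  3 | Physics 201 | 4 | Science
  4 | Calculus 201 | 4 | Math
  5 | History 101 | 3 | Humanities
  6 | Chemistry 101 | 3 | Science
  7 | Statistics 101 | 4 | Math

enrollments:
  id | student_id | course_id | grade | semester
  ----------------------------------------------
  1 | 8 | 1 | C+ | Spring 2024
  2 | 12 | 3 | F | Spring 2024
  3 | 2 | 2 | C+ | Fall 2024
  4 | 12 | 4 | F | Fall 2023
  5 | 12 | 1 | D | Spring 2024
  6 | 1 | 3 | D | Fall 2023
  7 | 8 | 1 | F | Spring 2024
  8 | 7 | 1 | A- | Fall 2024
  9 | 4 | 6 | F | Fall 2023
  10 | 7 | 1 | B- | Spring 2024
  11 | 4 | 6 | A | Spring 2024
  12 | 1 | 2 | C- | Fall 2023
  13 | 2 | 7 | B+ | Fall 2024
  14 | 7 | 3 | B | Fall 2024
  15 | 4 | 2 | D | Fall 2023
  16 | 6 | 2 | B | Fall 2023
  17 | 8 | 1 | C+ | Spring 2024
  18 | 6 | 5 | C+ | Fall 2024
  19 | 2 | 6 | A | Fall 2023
SELECT c.id, p.name AS student, c.grade, c.semester FROM enrollments c JOIN students p ON c.student_id = p.id

Execution result:
id | student | grade | semester
1 | Alice Martinez | C+ | Spring 2024
2 | Olivia Brown | F | Spring 2024
3 | Jack Johnson | C+ | Fall 2024
4 | Olivia Brown | F | Fall 2023
5 | Olivia Brown | D | Spring 2024
6 | Ivy Johnson | D | Fall 2023
7 | Alice Martinez | F | Spring 2024
8 | Grace Brown | A- | Fall 2024
9 | Noah Wilson | F | Fall 2023
10 | Grace Brown | B- | Spring 2024
11 | Noah Wilson | A | Spring 2024
12 | Ivy Johnson | C- | Fall 2023
13 | Jack Johnson | B+ | Fall 2024
14 | Grace Brown | B | Fall 2024
15 | Noah Wilson | D | Fall 2023
16 | Bob Garcia | B | Fall 2023
17 | Alice Martinez | C+ | Spring 2024
18 | Bob Garcia | C+ | Fall 2024
19 | Jack Johnson | A | Fall 2023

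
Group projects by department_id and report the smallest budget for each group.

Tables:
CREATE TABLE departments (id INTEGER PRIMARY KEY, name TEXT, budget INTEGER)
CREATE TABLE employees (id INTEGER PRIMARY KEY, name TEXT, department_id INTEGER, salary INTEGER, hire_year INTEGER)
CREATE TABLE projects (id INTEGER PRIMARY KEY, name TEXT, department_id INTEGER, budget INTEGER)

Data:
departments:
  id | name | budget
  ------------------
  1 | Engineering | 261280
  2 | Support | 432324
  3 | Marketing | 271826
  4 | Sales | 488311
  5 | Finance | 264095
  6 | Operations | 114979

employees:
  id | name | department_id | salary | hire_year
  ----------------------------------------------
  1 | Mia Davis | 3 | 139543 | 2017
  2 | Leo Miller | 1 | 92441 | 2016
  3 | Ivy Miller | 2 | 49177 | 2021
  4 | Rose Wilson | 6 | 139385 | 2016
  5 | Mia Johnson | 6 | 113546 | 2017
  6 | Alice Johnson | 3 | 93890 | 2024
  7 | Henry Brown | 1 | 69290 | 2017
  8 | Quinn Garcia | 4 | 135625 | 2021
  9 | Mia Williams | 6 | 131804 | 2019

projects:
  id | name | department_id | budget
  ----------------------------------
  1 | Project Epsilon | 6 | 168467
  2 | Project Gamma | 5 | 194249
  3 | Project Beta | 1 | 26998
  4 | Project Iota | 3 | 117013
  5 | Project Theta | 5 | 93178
SELECT department_id, MIN(budget) AS min_budget FROM projects GROUP BY department_id

Execution result:
department_id | min_budget
1 | 26998
3 | 117013
5 | 93178
6 | 168467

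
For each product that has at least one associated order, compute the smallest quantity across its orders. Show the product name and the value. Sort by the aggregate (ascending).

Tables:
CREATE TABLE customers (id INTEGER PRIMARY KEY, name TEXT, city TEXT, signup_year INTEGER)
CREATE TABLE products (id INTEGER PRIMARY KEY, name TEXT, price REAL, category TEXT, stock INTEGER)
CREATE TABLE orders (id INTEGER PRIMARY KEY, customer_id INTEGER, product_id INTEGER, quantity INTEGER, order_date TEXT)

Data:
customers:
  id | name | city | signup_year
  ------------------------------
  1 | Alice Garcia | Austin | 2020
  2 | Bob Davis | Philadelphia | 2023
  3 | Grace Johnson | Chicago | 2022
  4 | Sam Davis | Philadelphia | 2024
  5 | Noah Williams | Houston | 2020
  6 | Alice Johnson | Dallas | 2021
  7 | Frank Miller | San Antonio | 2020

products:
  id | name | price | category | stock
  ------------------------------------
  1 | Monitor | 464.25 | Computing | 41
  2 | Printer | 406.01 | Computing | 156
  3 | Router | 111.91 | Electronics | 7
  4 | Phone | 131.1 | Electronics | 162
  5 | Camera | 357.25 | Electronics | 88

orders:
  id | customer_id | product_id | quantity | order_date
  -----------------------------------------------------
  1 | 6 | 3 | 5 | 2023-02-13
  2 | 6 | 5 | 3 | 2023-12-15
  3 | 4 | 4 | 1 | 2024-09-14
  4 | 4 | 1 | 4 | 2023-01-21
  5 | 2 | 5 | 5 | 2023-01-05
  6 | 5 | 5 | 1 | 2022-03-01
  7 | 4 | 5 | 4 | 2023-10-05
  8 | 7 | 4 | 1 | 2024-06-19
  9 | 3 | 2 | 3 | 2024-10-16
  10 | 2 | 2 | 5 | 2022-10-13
SELECT p.name, MIN(c.quantity) AS min_quantity FROM orders c JOIN products p ON c.product_id = p.id GROUP BY p.id, p.name ORDER BY min_quantity ASC

Execution result:
name | min_quantity
Phone | 1
Camera | 1
Printer | 3
Monitor | 4
Router | 5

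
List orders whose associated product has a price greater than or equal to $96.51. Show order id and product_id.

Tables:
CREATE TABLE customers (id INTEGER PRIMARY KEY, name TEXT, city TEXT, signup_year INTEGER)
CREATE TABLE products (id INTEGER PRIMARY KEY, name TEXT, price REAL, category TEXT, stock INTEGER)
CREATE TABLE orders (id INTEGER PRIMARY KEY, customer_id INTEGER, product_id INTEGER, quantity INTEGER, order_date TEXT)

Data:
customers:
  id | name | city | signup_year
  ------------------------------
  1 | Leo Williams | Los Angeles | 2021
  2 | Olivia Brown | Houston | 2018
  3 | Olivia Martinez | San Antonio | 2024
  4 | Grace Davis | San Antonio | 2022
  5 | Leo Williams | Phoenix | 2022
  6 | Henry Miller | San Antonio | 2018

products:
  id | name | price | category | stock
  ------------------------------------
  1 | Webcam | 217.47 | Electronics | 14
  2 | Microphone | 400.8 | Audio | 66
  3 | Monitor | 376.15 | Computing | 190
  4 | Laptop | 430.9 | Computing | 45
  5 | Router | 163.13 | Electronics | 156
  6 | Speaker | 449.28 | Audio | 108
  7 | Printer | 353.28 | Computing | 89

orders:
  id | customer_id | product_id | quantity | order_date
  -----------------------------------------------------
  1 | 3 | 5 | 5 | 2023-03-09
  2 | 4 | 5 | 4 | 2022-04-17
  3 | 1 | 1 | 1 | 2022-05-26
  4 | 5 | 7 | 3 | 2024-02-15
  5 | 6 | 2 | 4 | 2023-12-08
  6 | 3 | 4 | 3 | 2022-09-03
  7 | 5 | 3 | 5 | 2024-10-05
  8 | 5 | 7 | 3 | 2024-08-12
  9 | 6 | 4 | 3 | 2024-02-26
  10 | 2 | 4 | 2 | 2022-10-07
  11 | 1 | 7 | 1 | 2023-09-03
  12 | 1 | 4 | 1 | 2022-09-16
SELECT id, product_id FROM orders WHERE product_id IN (SELECT id FROM products WHERE price >= 96.51)

Execution result:
id | product_id
1 | 5
2 | 5
3 | 1
4 | 7
5 | 2
6 | 4
7 | 3
8 | 7
9 | 4
10 | 4
11 | 7
12 | 4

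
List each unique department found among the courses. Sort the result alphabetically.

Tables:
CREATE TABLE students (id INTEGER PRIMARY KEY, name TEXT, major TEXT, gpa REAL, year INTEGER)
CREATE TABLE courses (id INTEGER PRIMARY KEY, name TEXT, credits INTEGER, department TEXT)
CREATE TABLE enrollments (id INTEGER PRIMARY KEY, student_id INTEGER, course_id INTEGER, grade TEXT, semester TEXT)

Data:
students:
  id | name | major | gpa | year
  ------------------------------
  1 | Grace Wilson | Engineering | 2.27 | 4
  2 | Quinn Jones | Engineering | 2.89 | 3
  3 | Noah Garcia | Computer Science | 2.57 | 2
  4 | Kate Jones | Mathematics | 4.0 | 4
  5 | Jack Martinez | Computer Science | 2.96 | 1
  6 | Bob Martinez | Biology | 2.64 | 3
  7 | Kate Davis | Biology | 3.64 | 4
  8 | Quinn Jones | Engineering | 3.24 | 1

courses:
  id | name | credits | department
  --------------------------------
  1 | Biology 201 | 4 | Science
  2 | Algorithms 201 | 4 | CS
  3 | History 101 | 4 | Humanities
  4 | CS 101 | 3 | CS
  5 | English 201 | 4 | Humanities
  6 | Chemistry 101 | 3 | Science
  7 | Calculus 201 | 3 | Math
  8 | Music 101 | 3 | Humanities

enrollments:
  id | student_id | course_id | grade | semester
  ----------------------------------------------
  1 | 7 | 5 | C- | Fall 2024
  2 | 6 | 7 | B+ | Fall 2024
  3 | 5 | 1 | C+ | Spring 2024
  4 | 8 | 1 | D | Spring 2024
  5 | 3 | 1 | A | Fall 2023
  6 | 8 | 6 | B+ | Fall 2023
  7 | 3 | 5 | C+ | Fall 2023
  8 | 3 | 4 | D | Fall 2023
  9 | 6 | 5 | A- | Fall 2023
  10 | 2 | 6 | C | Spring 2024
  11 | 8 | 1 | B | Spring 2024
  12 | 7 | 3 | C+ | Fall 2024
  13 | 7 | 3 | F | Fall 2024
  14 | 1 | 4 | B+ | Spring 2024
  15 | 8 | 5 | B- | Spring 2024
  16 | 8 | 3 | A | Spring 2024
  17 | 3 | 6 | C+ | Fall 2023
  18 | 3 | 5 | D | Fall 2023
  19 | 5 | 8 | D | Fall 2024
SELECT DISTINCT department FROM courses ORDER BY department

Execution result:
department
CS
Humanities
Math
Science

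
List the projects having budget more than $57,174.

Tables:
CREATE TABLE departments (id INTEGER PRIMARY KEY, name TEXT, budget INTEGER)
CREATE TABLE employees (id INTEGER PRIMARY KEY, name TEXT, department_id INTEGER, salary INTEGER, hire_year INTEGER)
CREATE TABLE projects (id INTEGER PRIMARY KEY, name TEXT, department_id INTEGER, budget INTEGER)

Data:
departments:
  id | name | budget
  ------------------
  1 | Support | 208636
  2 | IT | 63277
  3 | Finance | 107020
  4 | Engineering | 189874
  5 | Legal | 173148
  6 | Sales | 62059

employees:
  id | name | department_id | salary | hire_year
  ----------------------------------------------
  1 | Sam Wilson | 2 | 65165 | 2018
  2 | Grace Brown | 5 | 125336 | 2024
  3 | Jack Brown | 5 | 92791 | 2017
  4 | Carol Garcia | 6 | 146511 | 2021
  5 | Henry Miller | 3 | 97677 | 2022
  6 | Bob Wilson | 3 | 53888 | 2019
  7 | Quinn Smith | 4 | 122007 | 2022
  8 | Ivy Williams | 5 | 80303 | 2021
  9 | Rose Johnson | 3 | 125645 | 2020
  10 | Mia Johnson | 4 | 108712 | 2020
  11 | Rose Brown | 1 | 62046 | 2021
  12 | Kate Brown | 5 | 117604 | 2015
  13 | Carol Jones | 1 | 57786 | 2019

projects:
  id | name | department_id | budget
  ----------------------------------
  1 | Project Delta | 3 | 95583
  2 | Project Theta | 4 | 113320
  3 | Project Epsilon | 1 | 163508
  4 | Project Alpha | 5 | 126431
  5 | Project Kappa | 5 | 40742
SELECT name, budget FROM projects WHERE budget > 57174

Execution result:
name | budget
Project Delta | 95583
Project Theta | 113320
Project Epsilon | 163508
Project Alpha | 126431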